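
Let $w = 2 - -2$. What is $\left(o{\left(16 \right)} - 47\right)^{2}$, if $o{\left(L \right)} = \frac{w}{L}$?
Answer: $\frac{34969}{16} \approx 2185.6$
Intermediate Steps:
$w = 4$ ($w = 2 + 2 = 4$)
$o{\left(L \right)} = \frac{4}{L}$
$\left(o{\left(16 \right)} - 47\right)^{2} = \left(\frac{4}{16} - 47\right)^{2} = \left(4 \cdot \frac{1}{16} - 47\right)^{2} = \left(\frac{1}{4} - 47\right)^{2} = \left(- \frac{187}{4}\right)^{2} = \frac{34969}{16}$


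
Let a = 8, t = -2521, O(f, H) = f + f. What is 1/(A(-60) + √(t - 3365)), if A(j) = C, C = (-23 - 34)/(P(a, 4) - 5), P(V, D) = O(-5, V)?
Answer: 95/147511 - 75*I*√654/147511 ≈ 0.00064402 - 0.013002*I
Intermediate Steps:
O(f, H) = 2*f
P(V, D) = -10 (P(V, D) = 2*(-5) = -10)
C = 19/5 (C = (-23 - 34)/(-10 - 5) = -57/(-15) = -57*(-1/15) = 19/5 ≈ 3.8000)
A(j) = 19/5
1/(A(-60) + √(t - 3365)) = 1/(19/5 + √(-2521 - 3365)) = 1/(19/5 + √(-5886)) = 1/(19/5 + 3*I*√654)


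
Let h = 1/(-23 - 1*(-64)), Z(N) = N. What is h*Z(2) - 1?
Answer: -39/41 ≈ -0.95122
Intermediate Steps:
h = 1/41 (h = 1/(-23 + 64) = 1/41 ≈ 0.024390)
h*Z(2) - 1 = (1/41)*2 - 1 = 2/41 - 1 = -39/41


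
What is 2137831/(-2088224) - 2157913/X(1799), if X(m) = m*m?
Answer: -11425084102743/6758330241824 ≈ -1.6905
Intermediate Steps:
X(m) = m²
2137831/(-2088224) - 2157913/X(1799) = 2137831/(-2088224) - 2157913/(1799²) = 2137831*(-1/2088224) - 2157913/3236401 = -2137831/2088224 - 2157913*1/3236401 = -2137831/2088224 - 2157913/3236401 = -11425084102743/6758330241824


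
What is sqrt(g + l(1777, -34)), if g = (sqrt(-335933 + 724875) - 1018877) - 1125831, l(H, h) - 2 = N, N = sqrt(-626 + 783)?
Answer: sqrt(-2144706 + sqrt(157) + sqrt(388942)) ≈ 1464.3*I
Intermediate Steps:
N = sqrt(157) ≈ 12.530
l(H, h) = 2 + sqrt(157)
g = -2144708 + sqrt(388942) (g = (sqrt(388942) - 1018877) - 1125831 = (-1018877 + sqrt(388942)) - 1125831 = -2144708 + sqrt(388942) ≈ -2.1441e+6)
sqrt(g + l(1777, -34)) = sqrt((-2144708 + sqrt(388942)) + (2 + sqrt(157))) = sqrt(-2144706 + sqrt(157) + sqrt(388942))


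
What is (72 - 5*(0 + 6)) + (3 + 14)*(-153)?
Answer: -2559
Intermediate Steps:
(72 - 5*(0 + 6)) + (3 + 14)*(-153) = (72 - 5*6) + 17*(-153) = (72 - 30) - 2601 = 42 - 2601 = -2559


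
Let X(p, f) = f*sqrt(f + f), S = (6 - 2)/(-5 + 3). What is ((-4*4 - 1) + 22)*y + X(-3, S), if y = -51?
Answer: -255 - 4*I ≈ -255.0 - 4.0*I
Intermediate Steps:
S = -2 (S = 4/(-2) = 4*(-1/2) = -2)
X(p, f) = sqrt(2)*f**(3/2) (X(p, f) = f*sqrt(2*f) = f*(sqrt(2)*sqrt(f)) = sqrt(2)*f**(3/2))
((-4*4 - 1) + 22)*y + X(-3, S) = ((-4*4 - 1) + 22)*(-51) + sqrt(2)*(-2)**(3/2) = ((-16 - 1) + 22)*(-51) + sqrt(2)*(-2*I*sqrt(2)) = (-17 + 22)*(-51) - 4*I = 5*(-51) - 4*I = -255 - 4*I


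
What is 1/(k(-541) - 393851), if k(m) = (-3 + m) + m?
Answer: -1/394936 ≈ -2.5321e-6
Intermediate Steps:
k(m) = -3 + 2*m
1/(k(-541) - 393851) = 1/((-3 + 2*(-541)) - 393851) = 1/((-3 - 1082) - 393851) = 1/(-1085 - 393851) = 1/(-394936) = -1/394936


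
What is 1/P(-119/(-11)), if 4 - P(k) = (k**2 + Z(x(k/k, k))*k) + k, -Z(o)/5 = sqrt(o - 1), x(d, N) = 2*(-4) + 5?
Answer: -906653/197964148 - 791945*I/197964148 ≈ -0.0045799 - 0.0040004*I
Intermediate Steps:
x(d, N) = -3 (x(d, N) = -8 + 5 = -3)
Z(o) = -5*sqrt(-1 + o) (Z(o) = -5*sqrt(o - 1) = -5*sqrt(-1 + o))
P(k) = 4 - k - k**2 + 10*I*k (P(k) = 4 - ((k**2 + (-5*sqrt(-1 - 3))*k) + k) = 4 - ((k**2 + (-10*I)*k) + k) = 4 - ((k**2 - 10*I*k) + k) = 4 - (k + k**2 - 10*I*k) = 4 + (-k - k**2 + 10*I*k) = 4 - k - k**2 + 10*I*k)
1/P(-119/(-11)) = 1/(4 - (-119)/(-11) - (-119/(-11))**2 + 10*I*(-119/(-11))) = 1/(4 - (-119)*(-1)/11 - (-119*(-1/11))**2 + 10*I*(-119*(-1/11))) = 1/(4 - 1*119/11 - (119/11)**2 + 10*I*(119/11)) = 1/(4 - 119/11 - 1*14161/121 + 1190*I/11) = 1/(4 - 119/11 - 14161/121 + 1190*I/11) = 1/(-14986/121 + 1190*I/11) = 14641*(-14986/121 - 1190*I/11)/395928296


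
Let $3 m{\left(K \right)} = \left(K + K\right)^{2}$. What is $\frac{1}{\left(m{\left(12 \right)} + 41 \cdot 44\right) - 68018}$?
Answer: $- \frac{1}{66022} \approx -1.5146 \cdot 10^{-5}$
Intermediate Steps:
$m{\left(K \right)} = \frac{4 K^{2}}{3}$ ($m{\left(K \right)} = \frac{\left(K + K\right)^{2}}{3} = \frac{\left(2 K\right)^{2}}{3} = \frac{4 K^{2}}{3}$)
$\frac{1}{\left(m{\left(12 \right)} + 41 \cdot 44\right) - 68018} = \frac{1}{\left(\frac{4 \cdot 12^{2}}{3} + 41 \cdot 44\right) - 68018} = \frac{1}{\left(\frac{4}{3} \cdot 144 + 1804\right) - 68018} = \frac{1}{\left(192 + 1804\right) - 68018} = \frac{1}{1996 - 68018} = \frac{1}{-66022} = - \frac{1}{66022}$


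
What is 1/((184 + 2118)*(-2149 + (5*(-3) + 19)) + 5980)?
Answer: -1/4931810 ≈ -2.0277e-7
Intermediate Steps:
1/((184 + 2118)*(-2149 + (5*(-3) + 19)) + 5980) = 1/(2302*(-2149 + (-15 + 19)) + 5980) = 1/(2302*(-2149 + 4) + 5980) = 1/(2302*(-2145) + 5980) = 1/(-4937790 + 5980) = 1/(-4931810) = -1/4931810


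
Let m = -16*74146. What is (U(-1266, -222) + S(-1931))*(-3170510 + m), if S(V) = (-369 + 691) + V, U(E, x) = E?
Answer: 12525932250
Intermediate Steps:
m = -1186336
S(V) = 322 + V
(U(-1266, -222) + S(-1931))*(-3170510 + m) = (-1266 + (322 - 1931))*(-3170510 - 1186336) = (-1266 - 1609)*(-4356846) = -2875*(-4356846) = 12525932250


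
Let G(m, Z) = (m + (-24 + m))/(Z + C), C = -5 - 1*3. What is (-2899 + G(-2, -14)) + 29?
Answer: -31556/11 ≈ -2868.7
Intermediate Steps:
C = -8 (C = -5 - 3 = -8)
G(m, Z) = (-24 + 2*m)/(-8 + Z) (G(m, Z) = (m + (-24 + m))/(Z - 8) = (-24 + 2*m)/(-8 + Z))
(-2899 + G(-2, -14)) + 29 = (-2899 + 2*(-12 - 2)/(-8 - 14)) + 29 = (-2899 + 2*(-14)/(-22)) + 29 = (-2899 + 2*(-1/22)*(-14)) + 29 = (-2899 + 14/11) + 29 = -31875/11 + 29 = -31556/11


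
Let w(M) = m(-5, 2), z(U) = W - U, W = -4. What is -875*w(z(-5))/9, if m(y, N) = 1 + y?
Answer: 3500/9 ≈ 388.89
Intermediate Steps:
z(U) = -4 - U
w(M) = -4 (w(M) = 1 - 5 = -4)
-875*w(z(-5))/9 = -(-3500)/9 = -875*(-4/9) = 3500/9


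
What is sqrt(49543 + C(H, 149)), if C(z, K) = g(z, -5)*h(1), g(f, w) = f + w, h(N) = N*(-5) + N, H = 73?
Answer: sqrt(49271) ≈ 221.97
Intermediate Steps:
h(N) = -4*N (h(N) = -5*N + N = -4*N)
C(z, K) = 20 - 4*z (C(z, K) = (z - 5)*(-4*1) = (-5 + z)*(-4) = 20 - 4*z)
sqrt(49543 + C(H, 149)) = sqrt(49543 + (20 - 4*73)) = sqrt(49543 + (20 - 292)) = sqrt(49543 - 272) = sqrt(49271)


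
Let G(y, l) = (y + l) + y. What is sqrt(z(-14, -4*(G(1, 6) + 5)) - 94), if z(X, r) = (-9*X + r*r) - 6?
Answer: sqrt(2730) ≈ 52.249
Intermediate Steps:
G(y, l) = l + 2*y (G(y, l) = (l + y) + y = l + 2*y)
z(X, r) = -6 + r**2 - 9*X (z(X, r) = (-9*X + r**2) - 6 = (r**2 - 9*X) - 6 = -6 + r**2 - 9*X)
sqrt(z(-14, -4*(G(1, 6) + 5)) - 94) = sqrt((-6 + (-4*((6 + 2*1) + 5))**2 - 9*(-14)) - 94) = sqrt((-6 + (-4*((6 + 2) + 5))**2 + 126) - 94) = sqrt((-6 + (-4*(8 + 5))**2 + 126) - 94) = sqrt((-6 + (-4*13)**2 + 126) - 94) = sqrt((-6 + (-52)**2 + 126) - 94) = sqrt((-6 + 2704 + 126) - 94) = sqrt(2824 - 94) = sqrt(2730)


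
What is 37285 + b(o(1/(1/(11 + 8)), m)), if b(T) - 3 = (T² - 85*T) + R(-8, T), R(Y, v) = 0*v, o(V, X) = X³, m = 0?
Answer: 37288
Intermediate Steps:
R(Y, v) = 0
b(T) = 3 + T² - 85*T (b(T) = 3 + ((T² - 85*T) + 0) = 3 + (T² - 85*T) = 3 + T² - 85*T)
37285 + b(o(1/(1/(11 + 8)), m)) = 37285 + (3 + (0³)² - 85*0³) = 37285 + (3 + 0² - 85*0) = 37285 + (3 + 0 + 0) = 37285 + 3 = 37288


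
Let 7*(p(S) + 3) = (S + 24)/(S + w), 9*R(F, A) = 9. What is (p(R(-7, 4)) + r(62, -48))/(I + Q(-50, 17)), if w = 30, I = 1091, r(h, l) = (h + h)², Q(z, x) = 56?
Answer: 3335966/248899 ≈ 13.403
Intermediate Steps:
r(h, l) = 4*h² (r(h, l) = (2*h)² = 4*h²)
R(F, A) = 1 (R(F, A) = (⅑)*9 = 1)
p(S) = -3 + (24 + S)/(7*(30 + S)) (p(S) = -3 + ((S + 24)/(S + 30))/7 = -3 + ((24 + S)/(30 + S))/7 = -3 + (24 + S)/(7*(30 + S)))
(p(R(-7, 4)) + r(62, -48))/(I + Q(-50, 17)) = (2*(-303 - 10*1)/(7*(30 + 1)) + 4*62²)/(1091 + 56) = ((2/7)*(-303 - 10)/31 + 4*3844)/1147 = ((2/7)*(1/31)*(-313) + 15376)*(1/1147) = (-626/217 + 15376)*(1/1147) = (3335966/217)*(1/1147) = 3335966/248899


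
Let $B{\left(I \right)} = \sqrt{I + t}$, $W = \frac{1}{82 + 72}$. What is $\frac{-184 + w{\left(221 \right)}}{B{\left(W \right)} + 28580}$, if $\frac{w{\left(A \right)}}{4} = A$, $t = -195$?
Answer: $\frac{3080924000}{125789755629} - \frac{700 i \sqrt{4624466}}{125789755629} \approx 0.024493 - 1.1967 \cdot 10^{-5} i$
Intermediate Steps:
$w{\left(A \right)} = 4 A$
$W = \frac{1}{154} \approx 0.0064935$
$B{\left(I \right)} = \sqrt{-195 + I}$ ($B{\left(I \right)} = \sqrt{I - 195} = \sqrt{-195 + I}$)
$\frac{-184 + w{\left(221 \right)}}{B{\left(W \right)} + 28580} = \frac{-184 + 4 \cdot 221}{\sqrt{-195 + \frac{1}{154}} + 28580} = \frac{-184 + 884}{\sqrt{- \frac{30029}{154}} + 28580} = \frac{700}{\frac{i \sqrt{4624466}}{154} + 28580} = \frac{700}{28580 + \frac{i \sqrt{4624466}}{154}}$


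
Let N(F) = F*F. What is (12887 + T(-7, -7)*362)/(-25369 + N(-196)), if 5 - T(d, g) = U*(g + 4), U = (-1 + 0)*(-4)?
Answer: 6347/4349 ≈ 1.4594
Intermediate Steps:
N(F) = F²
U = 4 (U = -1*(-4) = 4)
T(d, g) = -11 - 4*g (T(d, g) = 5 - 4*(g + 4) = 5 - 4*(4 + g) = 5 - (16 + 4*g) = 5 + (-16 - 4*g) = -11 - 4*g)
(12887 + T(-7, -7)*362)/(-25369 + N(-196)) = (12887 + (-11 - 4*(-7))*362)/(-25369 + (-196)²) = (12887 + (-11 + 28)*362)/(-25369 + 38416) = (12887 + 17*362)/13047 = (12887 + 6154)*(1/13047) = 19041*(1/13047) = 6347/4349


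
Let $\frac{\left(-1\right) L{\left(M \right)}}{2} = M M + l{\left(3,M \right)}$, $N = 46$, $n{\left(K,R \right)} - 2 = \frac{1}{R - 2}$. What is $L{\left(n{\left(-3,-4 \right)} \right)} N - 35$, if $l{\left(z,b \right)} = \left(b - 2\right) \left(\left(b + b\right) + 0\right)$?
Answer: $-288$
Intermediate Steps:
$n{\left(K,R \right)} = 2 + \frac{1}{-2 + R}$ ($n{\left(K,R \right)} = 2 + \frac{1}{R - 2} = 2 + \frac{1}{-2 + R}$)
$l{\left(z,b \right)} = 2 b \left(-2 + b\right)$ ($l{\left(z,b \right)} = \left(-2 + b\right) \left(2 b + 0\right) = \left(-2 + b\right) 2 b = 2 b \left(-2 + b\right)$)
$L{\left(M \right)} = - 2 M^{2} - 4 M \left(-2 + M\right)$ ($L{\left(M \right)} = - 2 \left(M M + 2 M \left(-2 + M\right)\right) = - 2 \left(M^{2} + 2 M \left(-2 + M\right)\right) = - 2 M^{2} - 4 M \left(-2 + M\right)$)
$L{\left(n{\left(-3,-4 \right)} \right)} N - 35 = 2 \frac{-3 + 2 \left(-4\right)}{-2 - 4} \left(4 - 3 \frac{-3 + 2 \left(-4\right)}{-2 - 4}\right) 46 - 35 = 2 \frac{-3 - 8}{-6} \left(4 - 3 \frac{-3 - 8}{-6}\right) 46 - 35 = 2 \left(\left(- \frac{1}{6}\right) \left(-11\right)\right) \left(4 - 3 \left(\left(- \frac{1}{6}\right) \left(-11\right)\right)\right) 46 - 35 = 2 \cdot \frac{11}{6} \left(4 - \frac{11}{2}\right) 46 - 35 = 2 \cdot \frac{11}{6} \left(- \frac{3}{2}\right) 46 - 35 = \left(- \frac{11}{2}\right) 46 - 35 = -253 - 35 = -288$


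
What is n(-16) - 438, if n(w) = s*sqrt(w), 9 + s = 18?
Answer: -438 + 36*I ≈ -438.0 + 36.0*I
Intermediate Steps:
s = 9 (s = -9 + 18 = 9)
n(w) = 9*sqrt(w)
n(-16) - 438 = 9*sqrt(-16) - 438 = 9*(4*I) - 438 = 36*I - 438 = -438 + 36*I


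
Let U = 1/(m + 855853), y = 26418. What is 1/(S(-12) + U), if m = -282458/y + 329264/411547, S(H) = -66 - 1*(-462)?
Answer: 125742419921336/49793998435771335 ≈ 0.0025253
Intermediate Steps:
S(H) = 396 (S(H) = -66 + 462 = 396)
m = -1453327651/146922279 (m = -282458/26418 + 329264/411547 = -282458*1/26418 + 329264*(1/411547) = -3817/357 + 329264/411547 = -1453327651/146922279 ≈ -9.8918)
U = 146922279/125742419921336 (U = 1/(-1453327651/146922279 + 855853) = 1/(125742419921336/146922279) = 146922279/125742419921336 ≈ 1.1684e-6)
1/(S(-12) + U) = 1/(396 + 146922279/125742419921336) = 1/(49793998435771335/125742419921336) = 125742419921336/49793998435771335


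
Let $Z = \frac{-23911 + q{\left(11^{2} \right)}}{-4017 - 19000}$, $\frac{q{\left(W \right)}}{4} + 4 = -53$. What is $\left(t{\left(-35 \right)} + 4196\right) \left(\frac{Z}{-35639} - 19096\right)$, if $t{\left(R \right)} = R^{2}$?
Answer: $- \frac{84917273451745527}{820302863} \approx -1.0352 \cdot 10^{8}$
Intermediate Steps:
$q{\left(W \right)} = -228$ ($q{\left(W \right)} = -16 + 4 \left(-53\right) = -16 - 212 = -228$)
$Z = \frac{24139}{23017}$ ($Z = \frac{-23911 - 228}{-4017 - 19000} = - \frac{24139}{-23017} = \left(-24139\right) \left(- \frac{1}{23017}\right) = \frac{24139}{23017} \approx 1.0487$)
$\left(t{\left(-35 \right)} + 4196\right) \left(\frac{Z}{-35639} - 19096\right) = \left(\left(-35\right)^{2} + 4196\right) \left(\frac{24139}{23017 \left(-35639\right)} - 19096\right) = \left(1225 + 4196\right) \left(\frac{24139}{23017} \left(- \frac{1}{35639}\right) - 19096\right) = 5421 \left(- \frac{24139}{820302863} - 19096\right) = 5421 \left(- \frac{15664503495987}{820302863}\right) = - \frac{84917273451745527}{820302863}$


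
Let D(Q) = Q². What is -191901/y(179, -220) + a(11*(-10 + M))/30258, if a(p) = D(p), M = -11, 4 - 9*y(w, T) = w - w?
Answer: -2903258371/6724 ≈ -4.3178e+5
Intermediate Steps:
y(w, T) = 4/9 (y(w, T) = 4/9 - (w - w)/9 = 4/9 - ⅑*0 = 4/9 + 0 = 4/9)
a(p) = p²
-191901/y(179, -220) + a(11*(-10 + M))/30258 = -191901/4/9 + (11*(-10 - 11))²/30258 = -191901*9/4 + (11*(-21))²*(1/30258) = -1727109/4 + (-231)²*(1/30258) = -1727109/4 + 53361*(1/30258) = -1727109/4 + 5929/3362 = -2903258371/6724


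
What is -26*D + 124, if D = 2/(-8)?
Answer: 261/2 ≈ 130.50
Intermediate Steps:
D = -¼ (D = 2*(-⅛) = -¼ ≈ -0.25000)
-26*D + 124 = -26*(-¼) + 124 = 13/2 + 124 = 261/2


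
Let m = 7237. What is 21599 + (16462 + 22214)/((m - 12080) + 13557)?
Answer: 94126181/4357 ≈ 21603.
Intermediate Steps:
21599 + (16462 + 22214)/((m - 12080) + 13557) = 21599 + (16462 + 22214)/((7237 - 12080) + 13557) = 21599 + 38676/(-4843 + 13557) = 21599 + 38676/8714 = 21599 + 38676*(1/8714) = 21599 + 19338/4357 = 94126181/4357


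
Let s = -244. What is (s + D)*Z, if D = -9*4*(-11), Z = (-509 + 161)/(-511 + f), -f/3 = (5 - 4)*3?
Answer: 6612/65 ≈ 101.72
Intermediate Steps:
f = -9 (f = -3*(5 - 4)*3 = -3*3 = -9)
Z = 87/130 (Z = (-509 + 161)/(-511 - 9) = -348/(-520) = -348*(-1/520) = 87/130 ≈ 0.66923)
D = 396 (D = -36*(-11) = 396)
(s + D)*Z = (-244 + 396)*(87/130) = 152*(87/130) = 6612/65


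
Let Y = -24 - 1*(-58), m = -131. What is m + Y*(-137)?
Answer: -4789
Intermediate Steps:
Y = 34 (Y = -24 + 58 = 34)
m + Y*(-137) = -131 + 34*(-137) = -131 - 4658 = -4789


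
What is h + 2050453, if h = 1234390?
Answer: 3284843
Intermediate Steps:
h + 2050453 = 1234390 + 2050453 = 3284843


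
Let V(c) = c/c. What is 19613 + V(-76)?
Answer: 19614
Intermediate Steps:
V(c) = 1
19613 + V(-76) = 19613 + 1 = 19614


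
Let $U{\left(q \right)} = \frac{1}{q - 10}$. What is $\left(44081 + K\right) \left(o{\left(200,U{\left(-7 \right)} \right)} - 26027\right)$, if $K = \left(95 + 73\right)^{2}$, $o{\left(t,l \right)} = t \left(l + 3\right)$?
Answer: $- \frac{31268947995}{17} \approx -1.8393 \cdot 10^{9}$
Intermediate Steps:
$U{\left(q \right)} = \frac{1}{-10 + q}$
$o{\left(t,l \right)} = t \left(3 + l\right)$
$K = 28224$ ($K = 168^{2} = 28224$)
$\left(44081 + K\right) \left(o{\left(200,U{\left(-7 \right)} \right)} - 26027\right) = \left(44081 + 28224\right) \left(200 \left(3 + \frac{1}{-10 - 7}\right) - 26027\right) = 72305 \left(200 \left(3 + \frac{1}{-17}\right) - 26027\right) = 72305 \left(200 \left(3 - \frac{1}{17}\right) - 26027\right) = 72305 \left(200 \cdot \frac{50}{17} - 26027\right) = 72305 \left(\frac{10000}{17} - 26027\right) = 72305 \left(- \frac{432459}{17}\right) = - \frac{31268947995}{17}$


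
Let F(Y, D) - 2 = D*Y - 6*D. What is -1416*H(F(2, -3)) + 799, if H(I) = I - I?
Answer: 799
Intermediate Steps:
F(Y, D) = 2 - 6*D + D*Y (F(Y, D) = 2 + (D*Y - 6*D) = 2 + (-6*D + D*Y) = 2 - 6*D + D*Y)
H(I) = 0
-1416*H(F(2, -3)) + 799 = -1416*0 + 799 = 0 + 799 = 799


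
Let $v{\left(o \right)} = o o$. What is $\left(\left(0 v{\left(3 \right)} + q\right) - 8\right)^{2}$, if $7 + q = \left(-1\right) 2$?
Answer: $289$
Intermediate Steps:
$v{\left(o \right)} = o^{2}$
$q = -9$ ($q = -7 - 2 = -9$)
$\left(\left(0 v{\left(3 \right)} + q\right) - 8\right)^{2} = \left(\left(0 \cdot 3^{2} - 9\right) - 8\right)^{2} = \left(\left(0 \cdot 9 - 9\right) - 8\right)^{2} = \left(\left(0 - 9\right) - 8\right)^{2} = \left(-9 - 8\right)^{2} = \left(-17\right)^{2} = 289$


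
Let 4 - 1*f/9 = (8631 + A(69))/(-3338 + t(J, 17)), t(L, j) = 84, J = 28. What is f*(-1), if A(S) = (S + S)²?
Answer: -366219/3254 ≈ -112.54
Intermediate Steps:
A(S) = 4*S² (A(S) = (2*S)² = 4*S²)
f = 366219/3254 (f = 36 - 9*(8631 + 4*69²)/(-3338 + 84) = 36 - 9*(8631 + 4*4761)/(-3254) = 36 - 9*(8631 + 19044)*(-1)/3254 = 36 - 249075*(-1)/3254 = 36 - 9*(-27675/3254) = 36 + 249075/3254 = 366219/3254 ≈ 112.54)
f*(-1) = (366219/3254)*(-1) = -366219/3254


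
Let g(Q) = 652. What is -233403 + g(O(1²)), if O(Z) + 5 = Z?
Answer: -232751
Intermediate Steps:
O(Z) = -5 + Z
-233403 + g(O(1²)) = -233403 + 652 = -232751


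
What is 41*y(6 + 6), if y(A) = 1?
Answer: 41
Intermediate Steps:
41*y(6 + 6) = 41*1 = 41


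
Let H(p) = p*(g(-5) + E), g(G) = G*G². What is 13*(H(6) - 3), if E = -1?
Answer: -9867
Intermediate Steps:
g(G) = G³
H(p) = -126*p (H(p) = p*((-5)³ - 1) = p*(-125 - 1) = p*(-126) = -126*p)
13*(H(6) - 3) = 13*(-126*6 - 3) = 13*(-756 - 3) = 13*(-759) = -9867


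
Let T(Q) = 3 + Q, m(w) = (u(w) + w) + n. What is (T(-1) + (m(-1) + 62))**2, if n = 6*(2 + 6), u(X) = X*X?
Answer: 12544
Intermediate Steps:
u(X) = X**2
n = 48 (n = 6*8 = 48)
m(w) = 48 + w + w**2 (m(w) = (w**2 + w) + 48 = (w + w**2) + 48 = 48 + w + w**2)
(T(-1) + (m(-1) + 62))**2 = ((3 - 1) + ((48 - 1 + (-1)**2) + 62))**2 = (2 + ((48 - 1 + 1) + 62))**2 = (2 + (48 + 62))**2 = (2 + 110)**2 = 112**2 = 12544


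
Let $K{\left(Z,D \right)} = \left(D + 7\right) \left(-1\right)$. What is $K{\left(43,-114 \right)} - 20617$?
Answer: $-20510$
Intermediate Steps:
$K{\left(Z,D \right)} = -7 - D$ ($K{\left(Z,D \right)} = \left(7 + D\right) \left(-1\right) = -7 - D$)
$K{\left(43,-114 \right)} - 20617 = \left(-7 - -114\right) - 20617 = \left(-7 + 114\right) - 20617 = 107 - 20617 = -20510$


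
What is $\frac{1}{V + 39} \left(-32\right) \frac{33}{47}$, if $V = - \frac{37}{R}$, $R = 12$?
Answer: $- \frac{12672}{20257} \approx -0.62556$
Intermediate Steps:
$V = - \frac{37}{12} \approx -3.0833$
$\frac{1}{V + 39} \left(-32\right) \frac{33}{47} = \frac{1}{- \frac{37}{12} + 39} \left(-32\right) \frac{33}{47} = \frac{1}{\frac{431}{12}} \left(-32\right) 33 \cdot \frac{1}{47} = \frac{12}{431} \left(-32\right) \frac{33}{47} = \left(- \frac{384}{431}\right) \frac{33}{47} = - \frac{12672}{20257}$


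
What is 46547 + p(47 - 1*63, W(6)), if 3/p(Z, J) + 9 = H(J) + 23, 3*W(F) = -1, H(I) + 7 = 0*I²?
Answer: 325832/7 ≈ 46547.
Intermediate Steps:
H(I) = -7 (H(I) = -7 + 0*I² = -7 + 0 = -7)
W(F) = -⅓ (W(F) = (⅓)*(-1) = -⅓)
p(Z, J) = 3/7 (p(Z, J) = 3/(-9 + (-7 + 23)) = 3/(-9 + 16) = 3/7)
46547 + p(47 - 1*63, W(6)) = 46547 + 3/7 = 325832/7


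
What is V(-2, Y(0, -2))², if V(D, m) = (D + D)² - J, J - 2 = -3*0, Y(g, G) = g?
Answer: 196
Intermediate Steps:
J = 2 (J = 2 - 3*0 = 2 + 0 = 2)
V(D, m) = -2 + 4*D² (V(D, m) = (D + D)² - 1*2 = (2*D)² - 2 = 4*D² - 2 = -2 + 4*D²)
V(-2, Y(0, -2))² = (-2 + 4*(-2)²)² = (-2 + 4*4)² = (-2 + 16)² = 14² = 196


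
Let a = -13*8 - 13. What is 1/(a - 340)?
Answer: -1/457 ≈ -0.0021882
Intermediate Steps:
a = -117 (a = -104 - 13 = -117)
1/(a - 340) = 1/(-117 - 340) = 1/(-457) = -1/457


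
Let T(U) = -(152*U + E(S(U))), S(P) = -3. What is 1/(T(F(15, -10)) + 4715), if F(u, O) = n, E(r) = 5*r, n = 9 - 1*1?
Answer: 1/3514 ≈ 0.00028458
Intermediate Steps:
n = 8 (n = 9 - 1 = 8)
F(u, O) = 8
T(U) = 15 - 152*U (T(U) = -(152*U + 5*(-3)) = -(152*U - 15) = -(-15 + 152*U) = 15 - 152*U)
1/(T(F(15, -10)) + 4715) = 1/((15 - 152*8) + 4715) = 1/((15 - 1216) + 4715) = 1/(-1201 + 4715) = 1/3514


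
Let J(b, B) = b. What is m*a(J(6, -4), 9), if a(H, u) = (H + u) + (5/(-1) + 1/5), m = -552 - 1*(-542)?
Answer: -102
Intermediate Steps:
m = -10 (m = -552 + 542 = -10)
a(H, u) = -24/5 + H + u (a(H, u) = (H + u) + (5*(-1) + 1*(1/5)) = (H + u) + (-5 + 1/5) = (H + u) - 24/5 = -24/5 + H + u)
m*a(J(6, -4), 9) = -10*(-24/5 + 6 + 9) = -10*51/5 = -102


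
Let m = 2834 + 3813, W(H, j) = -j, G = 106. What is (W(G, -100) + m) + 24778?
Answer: 31525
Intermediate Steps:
m = 6647
(W(G, -100) + m) + 24778 = (-1*(-100) + 6647) + 24778 = (100 + 6647) + 24778 = 6747 + 24778 = 31525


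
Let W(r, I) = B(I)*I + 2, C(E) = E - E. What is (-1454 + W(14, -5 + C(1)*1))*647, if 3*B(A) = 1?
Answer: -2821567/3 ≈ -9.4052e+5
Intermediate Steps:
B(A) = 1/3 (B(A) = (1/3)*1 = 1/3)
C(E) = 0
W(r, I) = 2 + I/3 (W(r, I) = I/3 + 2 = 2 + I/3)
(-1454 + W(14, -5 + C(1)*1))*647 = (-1454 + (2 + (-5 + 0*1)/3))*647 = (-1454 + (2 + (-5 + 0)/3))*647 = (-1454 + (2 + (1/3)*(-5)))*647 = (-1454 + (2 - 5/3))*647 = (-1454 + 1/3)*647 = -4361/3*647 = -2821567/3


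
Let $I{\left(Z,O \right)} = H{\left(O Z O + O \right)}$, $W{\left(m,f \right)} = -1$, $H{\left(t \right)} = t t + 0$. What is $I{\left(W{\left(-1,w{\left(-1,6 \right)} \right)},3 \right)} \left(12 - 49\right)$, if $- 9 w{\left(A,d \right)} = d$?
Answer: $-1332$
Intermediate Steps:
$w{\left(A,d \right)} = - \frac{d}{9}$
$H{\left(t \right)} = t^{2}$ ($H{\left(t \right)} = t^{2} + 0 = t^{2}$)
$I{\left(Z,O \right)} = \left(O + Z O^{2}\right)^{2}$ ($I{\left(Z,O \right)} = \left(O Z O + O\right)^{2} = \left(Z O^{2} + O\right)^{2} = \left(O + Z O^{2}\right)^{2}$)
$I{\left(W{\left(-1,w{\left(-1,6 \right)} \right)},3 \right)} \left(12 - 49\right) = 3^{2} \left(1 + 3 \left(-1\right)\right)^{2} \left(12 - 49\right) = 9 \left(1 - 3\right)^{2} \left(-37\right) = 9 \left(-2\right)^{2} \left(-37\right) = 9 \cdot 4 \left(-37\right) = 36 \left(-37\right) = -1332$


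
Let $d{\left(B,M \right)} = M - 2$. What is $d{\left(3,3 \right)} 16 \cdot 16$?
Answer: $256$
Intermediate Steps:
$d{\left(B,M \right)} = -2 + M$
$d{\left(3,3 \right)} 16 \cdot 16 = \left(-2 + 3\right) 16 \cdot 16 = 1 \cdot 16 \cdot 16 = 16 \cdot 16 = 256$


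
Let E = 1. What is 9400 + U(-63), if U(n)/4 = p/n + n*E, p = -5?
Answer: 576344/63 ≈ 9148.3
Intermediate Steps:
U(n) = -20/n + 4*n (U(n) = 4*(-5/n + n*1) = 4*(-5/n + n) = 4*(n - 5/n) = -20/n + 4*n)
9400 + U(-63) = 9400 + (-20/(-63) + 4*(-63)) = 9400 + (-20*(-1/63) - 252) = 9400 + (20/63 - 252) = 9400 - 15856/63 = 576344/63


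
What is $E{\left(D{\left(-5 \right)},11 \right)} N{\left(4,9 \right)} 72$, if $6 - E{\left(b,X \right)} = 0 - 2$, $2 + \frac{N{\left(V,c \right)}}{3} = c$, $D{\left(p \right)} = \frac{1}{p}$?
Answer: $12096$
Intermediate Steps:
$N{\left(V,c \right)} = -6 + 3 c$
$E{\left(b,X \right)} = 8$ ($E{\left(b,X \right)} = 6 - \left(0 - 2\right) = 6 - -2 = 6 + 2 = 8$)
$E{\left(D{\left(-5 \right)},11 \right)} N{\left(4,9 \right)} 72 = 8 \left(-6 + 3 \cdot 9\right) 72 = 8 \left(-6 + 27\right) 72 = 8 \cdot 21 \cdot 72 = 168 \cdot 72 = 12096$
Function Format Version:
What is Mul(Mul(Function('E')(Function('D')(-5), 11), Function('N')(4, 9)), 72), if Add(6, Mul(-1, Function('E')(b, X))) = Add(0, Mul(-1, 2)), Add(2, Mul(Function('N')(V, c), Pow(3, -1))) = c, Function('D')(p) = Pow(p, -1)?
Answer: 12096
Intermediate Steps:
Function('N')(V, c) = Add(-6, Mul(3, c))
Function('E')(b, X) = 8 (Function('E')(b, X) = Add(6, Mul(-1, Add(0, Mul(-1, 2)))) = Add(6, Mul(-1, Add(0, -2))) = Add(6, Mul(-1, -2)) = Add(6, 2) = 8)
Mul(Mul(Function('E')(Function('D')(-5), 11), Function('N')(4, 9)), 72) = Mul(Mul(8, Add(-6, Mul(3, 9))), 72) = Mul(Mul(8, Add(-6, 27)), 72) = Mul(Mul(8, 21), 72) = Mul(168, 72) = 12096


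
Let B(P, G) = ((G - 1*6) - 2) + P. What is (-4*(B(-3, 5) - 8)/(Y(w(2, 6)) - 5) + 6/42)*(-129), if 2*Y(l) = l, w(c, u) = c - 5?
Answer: 99459/91 ≈ 1093.0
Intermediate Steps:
w(c, u) = -5 + c
Y(l) = l/2
B(P, G) = -8 + G + P (B(P, G) = ((G - 6) - 2) + P = ((-6 + G) - 2) + P = (-8 + G) + P = -8 + G + P)
(-4*(B(-3, 5) - 8)/(Y(w(2, 6)) - 5) + 6/42)*(-129) = (-4*((-8 + 5 - 3) - 8)/((-5 + 2)/2 - 5) + 6/42)*(-129) = (-4*(-6 - 8)/((1/2)*(-3) - 5) + 6*(1/42))*(-129) = (-4*(-14/(-3/2 - 5)) + 1/7)*(-129) = (-4/((-13/2*(-1/14))) + 1/7)*(-129) = (-4/13/28 + 1/7)*(-129) = (-4*28/13 + 1/7)*(-129) = (-112/13 + 1/7)*(-129) = -771/91*(-129) = 99459/91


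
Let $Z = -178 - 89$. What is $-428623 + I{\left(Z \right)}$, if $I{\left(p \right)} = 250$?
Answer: $-428373$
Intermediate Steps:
$Z = -267$ ($Z = -178 - 89 = -267$)
$-428623 + I{\left(Z \right)} = -428623 + 250 = -428373$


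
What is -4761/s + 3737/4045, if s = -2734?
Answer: 29475203/11059030 ≈ 2.6653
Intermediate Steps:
-4761/s + 3737/4045 = -4761/(-2734) + 3737/4045 = -4761*(-1/2734) + 3737*(1/4045) = 4761/2734 + 3737/4045 = 29475203/11059030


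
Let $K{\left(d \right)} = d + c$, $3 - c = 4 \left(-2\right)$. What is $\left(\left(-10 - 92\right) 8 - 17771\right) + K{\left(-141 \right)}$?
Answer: $-18717$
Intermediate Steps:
$c = 11$ ($c = 3 - 4 \left(-2\right) = 3 - -8 = 3 + 8 = 11$)
$K{\left(d \right)} = 11 + d$ ($K{\left(d \right)} = d + 11 = 11 + d$)
$\left(\left(-10 - 92\right) 8 - 17771\right) + K{\left(-141 \right)} = \left(\left(-10 - 92\right) 8 - 17771\right) + \left(11 - 141\right) = \left(\left(-102\right) 8 - 17771\right) - 130 = \left(-816 - 17771\right) - 130 = -18587 - 130 = -18717$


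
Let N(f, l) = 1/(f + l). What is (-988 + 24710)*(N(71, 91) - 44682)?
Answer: -85855646863/81 ≈ -1.0599e+9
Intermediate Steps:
(-988 + 24710)*(N(71, 91) - 44682) = (-988 + 24710)*(1/(71 + 91) - 44682) = 23722*(1/162 - 44682) = 23722*(-7238483/162) = -85855646863/81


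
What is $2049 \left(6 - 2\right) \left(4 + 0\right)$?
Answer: $32784$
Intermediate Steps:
$2049 \left(6 - 2\right) \left(4 + 0\right) = 2049 \cdot 4 \cdot 4 = 2049 \cdot 16 = 32784$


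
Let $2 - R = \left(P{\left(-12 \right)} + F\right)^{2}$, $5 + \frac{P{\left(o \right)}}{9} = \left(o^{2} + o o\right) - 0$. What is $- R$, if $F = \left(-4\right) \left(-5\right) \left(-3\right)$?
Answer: $6185167$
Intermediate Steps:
$P{\left(o \right)} = -45 + 18 o^{2}$ ($P{\left(o \right)} = -45 + 9 \left(\left(o^{2} + o o\right) - 0\right) = -45 + 9 \left(\left(o^{2} + o^{2}\right) + \left(-5 + 5\right)\right) = -45 + 9 \left(2 o^{2} + 0\right) = -45 + 9 \cdot 2 o^{2} = -45 + 18 o^{2}$)
$F = -60$ ($F = 20 \left(-3\right) = -60$)
$R = -6185167$ ($R = 2 - \left(\left(-45 + 18 \left(-12\right)^{2}\right) - 60\right)^{2} = 2 - \left(\left(-45 + 18 \cdot 144\right) - 60\right)^{2} = 2 - \left(\left(-45 + 2592\right) - 60\right)^{2} = 2 - \left(2547 - 60\right)^{2} = 2 - 2487^{2} = 2 - 6185169 = -6185167$)
$- R = \left(-1\right) \left(-6185167\right) = 6185167$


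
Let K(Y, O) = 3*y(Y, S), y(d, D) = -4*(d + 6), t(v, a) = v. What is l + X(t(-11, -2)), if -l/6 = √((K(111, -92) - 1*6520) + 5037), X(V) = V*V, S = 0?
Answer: 121 - 6*I*√2887 ≈ 121.0 - 322.38*I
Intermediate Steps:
y(d, D) = -24 - 4*d (y(d, D) = -4*(6 + d) = -24 - 4*d)
K(Y, O) = -72 - 12*Y (K(Y, O) = 3*(-24 - 4*Y) = -72 - 12*Y)
X(V) = V²
l = -6*I*√2887 (l = -6*√(((-72 - 12*111) - 1*6520) + 5037) = -6*√(((-72 - 1332) - 6520) + 5037) = -6*√((-1404 - 6520) + 5037) = -6*√(-7924 + 5037) = -6*I*√2887 ≈ -322.38*I)
l + X(t(-11, -2)) = -6*I*√2887 + (-11)² = -6*I*√2887 + 121 = 121 - 6*I*√2887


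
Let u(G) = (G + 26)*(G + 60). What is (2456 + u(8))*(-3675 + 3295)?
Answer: -1811840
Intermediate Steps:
u(G) = (26 + G)*(60 + G)
(2456 + u(8))*(-3675 + 3295) = (2456 + (1560 + 8² + 86*8))*(-3675 + 3295) = (2456 + (1560 + 64 + 688))*(-380) = (2456 + 2312)*(-380) = 4768*(-380) = -1811840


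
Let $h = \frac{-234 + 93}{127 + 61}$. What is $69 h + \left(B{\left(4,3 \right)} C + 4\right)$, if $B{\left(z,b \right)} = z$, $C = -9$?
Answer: $- \frac{335}{4} \approx -83.75$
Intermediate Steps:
$h = - \frac{3}{4}$ ($h = - \frac{141}{188} = \left(-141\right) \frac{1}{188} = - \frac{3}{4} \approx -0.75$)
$69 h + \left(B{\left(4,3 \right)} C + 4\right) = 69 \left(- \frac{3}{4}\right) + \left(4 \left(-9\right) + 4\right) = - \frac{207}{4} + \left(-36 + 4\right) = - \frac{207}{4} - 32 = - \frac{335}{4}$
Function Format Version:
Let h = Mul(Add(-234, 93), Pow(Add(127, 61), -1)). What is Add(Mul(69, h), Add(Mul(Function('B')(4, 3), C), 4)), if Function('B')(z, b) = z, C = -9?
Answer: Rational(-335, 4) ≈ -83.750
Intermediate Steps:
h = Rational(-3, 4) (h = Mul(-141, Pow(188, -1)) = Mul(-141, Rational(1, 188)) = Rational(-3, 4) ≈ -0.75000)
Add(Mul(69, h), Add(Mul(Function('B')(4, 3), C), 4)) = Add(Mul(69, Rational(-3, 4)), Add(Mul(4, -9), 4)) = Add(Rational(-207, 4), Add(-36, 4)) = Add(Rational(-207, 4), -32) = Rational(-335, 4)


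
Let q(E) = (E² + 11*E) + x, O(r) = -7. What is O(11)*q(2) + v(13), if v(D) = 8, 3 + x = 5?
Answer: -188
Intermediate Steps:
x = 2 (x = -3 + 5 = 2)
q(E) = 2 + E² + 11*E (q(E) = (E² + 11*E) + 2 = 2 + E² + 11*E)
O(11)*q(2) + v(13) = -7*(2 + 2² + 11*2) + 8 = -7*(2 + 4 + 22) + 8 = -7*28 + 8 = -196 + 8 = -188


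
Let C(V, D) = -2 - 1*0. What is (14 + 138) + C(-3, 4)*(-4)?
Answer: 160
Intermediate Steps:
C(V, D) = -2 (C(V, D) = -2 + 0 = -2)
(14 + 138) + C(-3, 4)*(-4) = (14 + 138) - 2*(-4) = 152 + 8 = 160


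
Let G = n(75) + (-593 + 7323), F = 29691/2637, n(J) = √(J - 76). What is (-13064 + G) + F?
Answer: -1852563/293 + I ≈ -6322.7 + 1.0*I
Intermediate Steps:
n(J) = √(-76 + J)
F = 3299/293 (F = 29691*(1/2637) = 3299/293 ≈ 11.259)
G = 6730 + I (G = √(-76 + 75) + (-593 + 7323) = √(-1) + 6730 = I + 6730 = 6730 + I ≈ 6730.0 + 1.0*I)
(-13064 + G) + F = (-13064 + (6730 + I)) + 3299/293 = (-6334 + I) + 3299/293 = -1852563/293 + I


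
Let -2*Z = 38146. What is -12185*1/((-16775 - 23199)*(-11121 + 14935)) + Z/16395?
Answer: -2907685751953/2499595406220 ≈ -1.1633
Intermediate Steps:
Z = -19073 (Z = -½*38146 = -19073)
-12185*1/((-16775 - 23199)*(-11121 + 14935)) + Z/16395 = -12185*1/((-16775 - 23199)*(-11121 + 14935)) - 19073/16395 = -12185/((-39974*3814)) - 19073*1/16395 = -12185/(-152460836) - 19073/16395 = -12185*(-1/152460836) - 19073/16395 = 12185/152460836 - 19073/16395 = -2907685751953/2499595406220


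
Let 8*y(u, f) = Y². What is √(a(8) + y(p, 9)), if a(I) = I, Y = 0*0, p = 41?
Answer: 2*√2 ≈ 2.8284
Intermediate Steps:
Y = 0
y(u, f) = 0 (y(u, f) = (⅛)*0² = (⅛)*0 = 0)
√(a(8) + y(p, 9)) = √(8 + 0) = √8 = 2*√2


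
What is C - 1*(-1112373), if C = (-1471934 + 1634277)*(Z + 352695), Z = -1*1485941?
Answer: -183973443005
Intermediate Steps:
Z = -1485941
C = -183974555378 (C = (-1471934 + 1634277)*(-1485941 + 352695) = 162343*(-1133246) = -183974555378)
C - 1*(-1112373) = -183974555378 - 1*(-1112373) = -183974555378 + 1112373 = -183973443005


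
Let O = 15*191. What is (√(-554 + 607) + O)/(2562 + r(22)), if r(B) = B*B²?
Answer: 573/2642 + √53/13210 ≈ 0.21743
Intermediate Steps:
r(B) = B³
O = 2865
(√(-554 + 607) + O)/(2562 + r(22)) = (√(-554 + 607) + 2865)/(2562 + 22³) = (√53 + 2865)/(2562 + 10648) = (2865 + √53)/13210 = (2865 + √53)*(1/13210) = 573/2642 + √53/13210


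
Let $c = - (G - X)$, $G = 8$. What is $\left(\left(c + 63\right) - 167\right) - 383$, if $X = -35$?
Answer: $-530$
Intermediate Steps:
$c = -43$ ($c = - (8 - -35) = - (8 + 35) = \left(-1\right) 43 = -43$)
$\left(\left(c + 63\right) - 167\right) - 383 = \left(\left(-43 + 63\right) - 167\right) - 383 = \left(20 - 167\right) - 383 = -147 - 383 = -530$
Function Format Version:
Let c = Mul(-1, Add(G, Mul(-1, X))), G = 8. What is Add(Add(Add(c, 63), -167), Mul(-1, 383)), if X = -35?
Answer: -530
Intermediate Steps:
c = -43 (c = Mul(-1, Add(8, Mul(-1, -35))) = Mul(-1, Add(8, 35)) = Mul(-1, 43) = -43)
Add(Add(Add(c, 63), -167), Mul(-1, 383)) = Add(Add(Add(-43, 63), -167), Mul(-1, 383)) = Add(Add(20, -167), -383) = Add(-147, -383) = -530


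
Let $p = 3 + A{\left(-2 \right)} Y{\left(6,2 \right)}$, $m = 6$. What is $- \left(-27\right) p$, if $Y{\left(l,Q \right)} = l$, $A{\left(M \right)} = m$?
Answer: $1053$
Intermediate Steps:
$A{\left(M \right)} = 6$
$p = 39$ ($p = 3 + 6 \cdot 6 = 3 + 36 = 39$)
$- \left(-27\right) p = - \left(-27\right) 39 = \left(-1\right) \left(-1053\right) = 1053$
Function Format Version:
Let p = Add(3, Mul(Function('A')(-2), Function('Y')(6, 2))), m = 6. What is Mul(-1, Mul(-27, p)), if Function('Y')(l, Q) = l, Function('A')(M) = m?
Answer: 1053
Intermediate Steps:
Function('A')(M) = 6
p = 39 (p = Add(3, Mul(6, 6)) = Add(3, 36) = 39)
Mul(-1, Mul(-27, p)) = Mul(-1, Mul(-27, 39)) = Mul(-1, -1053) = 1053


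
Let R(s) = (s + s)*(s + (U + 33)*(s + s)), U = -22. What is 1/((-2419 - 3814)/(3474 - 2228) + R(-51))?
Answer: 1246/149072683 ≈ 8.3583e-6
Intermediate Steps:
R(s) = 46*s² (R(s) = (s + s)*(s + (-22 + 33)*(s + s)) = (2*s)*(s + 11*(2*s)) = (2*s)*(s + 22*s) = (2*s)*(23*s) = 46*s²)
1/((-2419 - 3814)/(3474 - 2228) + R(-51)) = 1/((-2419 - 3814)/(3474 - 2228) + 46*(-51)²) = 1/(-6233/1246 + 46*2601) = 1/(-6233*1/1246 + 119646) = 1/(-6233/1246 + 119646) = 1/(149072683/1246) = 1246/149072683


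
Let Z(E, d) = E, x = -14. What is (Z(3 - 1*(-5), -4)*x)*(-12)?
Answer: 1344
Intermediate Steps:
(Z(3 - 1*(-5), -4)*x)*(-12) = ((3 - 1*(-5))*(-14))*(-12) = ((3 + 5)*(-14))*(-12) = (8*(-14))*(-12) = -112*(-12) = 1344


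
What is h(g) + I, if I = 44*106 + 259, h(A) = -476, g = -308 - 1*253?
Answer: 4447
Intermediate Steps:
g = -561 (g = -308 - 253 = -561)
I = 4923 (I = 4664 + 259 = 4923)
h(g) + I = -476 + 4923 = 4447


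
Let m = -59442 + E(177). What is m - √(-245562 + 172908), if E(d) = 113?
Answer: -59329 - I*√72654 ≈ -59329.0 - 269.54*I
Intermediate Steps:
m = -59329 (m = -59442 + 113 = -59329)
m - √(-245562 + 172908) = -59329 - √(-245562 + 172908) = -59329 - √(-72654) = -59329 - I*√72654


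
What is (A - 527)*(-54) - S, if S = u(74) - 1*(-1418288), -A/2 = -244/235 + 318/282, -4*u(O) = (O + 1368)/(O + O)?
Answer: -96675734037/69560 ≈ -1.3898e+6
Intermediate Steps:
u(O) = -(1368 + O)/(8*O) (u(O) = -(O + 1368)/(4*(O + O)) = -(1368 + O)/(4*(2*O)) = -(1368 + O)*1/(2*O)/4 = -(1368 + O)/(8*O))
A = -42/235 (A = -2*(-244/235 + 318/282) = -2*(-244*1/235 + 318*(1/282)) = -2*(-244/235 + 53/47) = -2*21/235 = -42/235 ≈ -0.17872)
S = 419812527/296 (S = (1/8)*(-1368 - 1*74)/74 - 1*(-1418288) = (1/8)*(1/74)*(-1368 - 74) + 1418288 = (1/8)*(1/74)*(-1442) + 1418288 = -721/296 + 1418288 = 419812527/296 ≈ 1.4183e+6)
(A - 527)*(-54) - S = (-42/235 - 527)*(-54) - 1*419812527/296 = -123887/235*(-54) - 419812527/296 = 6689898/235 - 419812527/296 = -96675734037/69560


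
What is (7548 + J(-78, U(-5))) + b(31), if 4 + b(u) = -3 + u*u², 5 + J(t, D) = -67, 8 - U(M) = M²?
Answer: 37260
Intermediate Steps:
U(M) = 8 - M²
J(t, D) = -72 (J(t, D) = -5 - 67 = -72)
b(u) = -7 + u³ (b(u) = -4 + (-3 + u*u²) = -4 + (-3 + u³) = -7 + u³)
(7548 + J(-78, U(-5))) + b(31) = (7548 - 72) + (-7 + 31³) = 7476 + (-7 + 29791) = 7476 + 29784 = 37260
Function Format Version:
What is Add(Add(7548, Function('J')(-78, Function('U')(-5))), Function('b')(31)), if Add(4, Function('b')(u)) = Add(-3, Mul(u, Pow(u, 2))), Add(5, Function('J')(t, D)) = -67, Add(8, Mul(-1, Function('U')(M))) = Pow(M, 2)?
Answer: 37260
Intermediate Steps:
Function('U')(M) = Add(8, Mul(-1, Pow(M, 2)))
Function('J')(t, D) = -72 (Function('J')(t, D) = Add(-5, -67) = -72)
Function('b')(u) = Add(-7, Pow(u, 3)) (Function('b')(u) = Add(-4, Add(-3, Mul(u, Pow(u, 2)))) = Add(-4, Add(-3, Pow(u, 3))) = Add(-7, Pow(u, 3)))
Add(Add(7548, Function('J')(-78, Function('U')(-5))), Function('b')(31)) = Add(Add(7548, -72), Add(-7, Pow(31, 3))) = Add(7476, Add(-7, 29791)) = Add(7476, 29784) = 37260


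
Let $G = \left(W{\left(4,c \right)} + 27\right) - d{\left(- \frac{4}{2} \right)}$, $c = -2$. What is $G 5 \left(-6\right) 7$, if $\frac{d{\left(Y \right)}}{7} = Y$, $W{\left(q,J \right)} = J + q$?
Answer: $-9030$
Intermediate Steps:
$d{\left(Y \right)} = 7 Y$
$G = 43$ ($G = \left(\left(-2 + 4\right) + 27\right) - 7 \left(- \frac{4}{2}\right) = \left(2 + 27\right) - 7 \left(\left(-4\right) \frac{1}{2}\right) = 29 - 7 \left(-2\right) = 29 - -14 = 29 + 14 = 43$)
$G 5 \left(-6\right) 7 = 43 \cdot 5 \left(-6\right) 7 = 43 \left(\left(-30\right) 7\right) = 43 \left(-210\right) = -9030$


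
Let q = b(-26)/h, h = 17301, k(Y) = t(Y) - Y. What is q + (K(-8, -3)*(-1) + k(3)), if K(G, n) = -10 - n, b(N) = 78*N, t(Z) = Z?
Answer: 39693/5767 ≈ 6.8828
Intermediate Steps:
k(Y) = 0 (k(Y) = Y - Y = 0)
q = -676/5767 (q = (78*(-26))/17301 = -2028*1/17301 = -676/5767 ≈ -0.11722)
q + (K(-8, -3)*(-1) + k(3)) = -676/5767 + ((-10 - 1*(-3))*(-1) + 0) = -676/5767 + ((-10 + 3)*(-1) + 0) = -676/5767 + (-7*(-1) + 0) = -676/5767 + (7 + 0) = -676/5767 + 7 = 39693/5767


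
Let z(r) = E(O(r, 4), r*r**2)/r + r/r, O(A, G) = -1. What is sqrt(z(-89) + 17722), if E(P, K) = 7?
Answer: 6*sqrt(3899535)/89 ≈ 133.13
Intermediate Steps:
z(r) = 1 + 7/r (z(r) = 7/r + r/r = 7/r + 1 = 1 + 7/r)
sqrt(z(-89) + 17722) = sqrt((7 - 89)/(-89) + 17722) = sqrt(-1/89*(-82) + 17722) = sqrt(82/89 + 17722) = sqrt(1577340/89) = 6*sqrt(3899535)/89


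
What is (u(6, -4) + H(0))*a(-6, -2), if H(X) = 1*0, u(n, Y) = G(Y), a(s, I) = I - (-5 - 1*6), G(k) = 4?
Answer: 36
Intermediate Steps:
a(s, I) = 11 + I (a(s, I) = I - (-5 - 6) = I - 1*(-11) = I + 11 = 11 + I)
u(n, Y) = 4
H(X) = 0
(u(6, -4) + H(0))*a(-6, -2) = (4 + 0)*(11 - 2) = 4*9 = 36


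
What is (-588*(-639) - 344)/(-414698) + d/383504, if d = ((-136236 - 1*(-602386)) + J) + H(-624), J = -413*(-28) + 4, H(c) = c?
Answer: 13471782015/39759585448 ≈ 0.33883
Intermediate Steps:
J = 11568 (J = 11564 + 4 = 11568)
d = 477094 (d = ((-136236 - 1*(-602386)) + 11568) - 624 = ((-136236 + 602386) + 11568) - 624 = (466150 + 11568) - 624 = 477718 - 624 = 477094)
(-588*(-639) - 344)/(-414698) + d/383504 = (-588*(-639) - 344)/(-414698) + 477094/383504 = (375732 - 344)*(-1/414698) + 477094*(1/383504) = 375388*(-1/414698) + 238547/191752 = -187694/207349 + 238547/191752 = 13471782015/39759585448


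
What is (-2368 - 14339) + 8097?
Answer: -8610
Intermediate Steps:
(-2368 - 14339) + 8097 = -16707 + 8097 = -8610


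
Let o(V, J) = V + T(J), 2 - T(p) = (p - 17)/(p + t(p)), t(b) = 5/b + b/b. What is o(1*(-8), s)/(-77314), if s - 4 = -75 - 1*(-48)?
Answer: 1993/19753727 ≈ 0.00010089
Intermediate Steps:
t(b) = 1 + 5/b (t(b) = 5/b + 1 = 1 + 5/b)
T(p) = 2 - (-17 + p)/(p + (5 + p)/p) (T(p) = 2 - (p - 17)/(p + (5 + p)/p) = 2 - (-17 + p)/(p + (5 + p)/p))
s = -23 (s = 4 + (-75 - 1*(-48)) = 4 + (-75 + 48) = 4 - 27 = -23)
o(V, J) = V + (10 + J² + 19*J)/(5 + J + J²)
o(1*(-8), s)/(-77314) = ((10 + 2*(-23) - 23*(17 - 23) + (1*(-8))*(5 - 23 + (-23)²))/(5 - 23 + (-23)²))/(-77314) = ((10 - 46 - 23*(-6) - 8*(5 - 23 + 529))/(5 - 23 + 529))*(-1/77314) = ((10 - 46 + 138 - 8*511)/511)*(-1/77314) = ((10 - 46 + 138 - 4088)/511)*(-1/77314) = ((1/511)*(-3986))*(-1/77314) = -3986/511*(-1/77314) = 1993/19753727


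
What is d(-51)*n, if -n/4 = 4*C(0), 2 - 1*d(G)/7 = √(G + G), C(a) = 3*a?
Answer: 0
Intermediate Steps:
d(G) = 14 - 7*√2*√G (d(G) = 14 - 7*√(G + G) = 14 - 7*√2*√G)
n = 0 (n = -16*3*0 = -16*0 = -4*0 = 0)
d(-51)*n = (14 - 7*√2*√(-51))*0 = (14 - 7*√2*I*√51)*0 = (14 - 7*I*√102)*0 = 0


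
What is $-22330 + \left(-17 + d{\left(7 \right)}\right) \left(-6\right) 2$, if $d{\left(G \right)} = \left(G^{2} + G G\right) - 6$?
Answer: $-23230$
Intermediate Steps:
$d{\left(G \right)} = -6 + 2 G^{2}$ ($d{\left(G \right)} = \left(G^{2} + G^{2}\right) - 6 = 2 G^{2} - 6 = -6 + 2 G^{2}$)
$-22330 + \left(-17 + d{\left(7 \right)}\right) \left(-6\right) 2 = -22330 + \left(-17 - \left(6 - 2 \cdot 7^{2}\right)\right) \left(-6\right) 2 = -22330 + \left(-17 + \left(-6 + 2 \cdot 49\right)\right) \left(-6\right) 2 = -22330 + \left(-17 + \left(-6 + 98\right)\right) \left(-6\right) 2 = -22330 + \left(-17 + 92\right) \left(-6\right) 2 = -22330 + 75 \left(-6\right) 2 = -22330 - 900 = -23230$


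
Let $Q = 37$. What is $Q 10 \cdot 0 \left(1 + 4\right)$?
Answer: $0$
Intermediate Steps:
$Q 10 \cdot 0 \left(1 + 4\right) = 37 \cdot 10 \cdot 0 \left(1 + 4\right) = 370 \cdot 0 \cdot 5 = 370 \cdot 0 = 0$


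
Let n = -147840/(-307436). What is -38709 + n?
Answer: -2975098071/76859 ≈ -38709.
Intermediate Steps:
n = 36960/76859 (n = -147840*(-1/307436) = 36960/76859 ≈ 0.48088)
-38709 + n = -38709 + 36960/76859 = -2975098071/76859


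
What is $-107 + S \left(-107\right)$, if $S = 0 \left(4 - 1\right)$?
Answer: $-107$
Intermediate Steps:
$S = 0$ ($S = 0 \cdot 3 = 0$)
$-107 + S \left(-107\right) = -107 + 0 \left(-107\right) = -107 + 0 = -107$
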